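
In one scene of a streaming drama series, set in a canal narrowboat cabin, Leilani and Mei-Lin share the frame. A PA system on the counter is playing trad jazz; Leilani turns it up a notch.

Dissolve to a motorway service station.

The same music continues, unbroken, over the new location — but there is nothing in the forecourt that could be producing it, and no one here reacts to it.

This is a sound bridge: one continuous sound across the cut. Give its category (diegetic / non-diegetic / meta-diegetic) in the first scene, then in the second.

diegetic, non-diegetic

Scene one: a PA system is an on-screen source and Leilani reacts to it → diegetic.
Scene two: there is no source in the forecourt and no one hears it — it's now underscore → non-diegetic.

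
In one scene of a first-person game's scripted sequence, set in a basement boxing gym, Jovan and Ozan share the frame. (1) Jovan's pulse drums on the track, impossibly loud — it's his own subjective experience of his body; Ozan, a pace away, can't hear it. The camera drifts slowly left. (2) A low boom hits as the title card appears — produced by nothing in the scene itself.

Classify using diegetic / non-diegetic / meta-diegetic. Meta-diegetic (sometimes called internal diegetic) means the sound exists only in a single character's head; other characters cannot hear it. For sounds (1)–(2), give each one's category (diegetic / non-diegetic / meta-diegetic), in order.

(1) is meta-diegetic: it's Jovan's internal bodily sensation rendered as sound; only Jovan 'hears' it.
(2) nothing in the scene produces it; it's an accent added for the audience → non-diegetic.

meta-diegetic, non-diegetic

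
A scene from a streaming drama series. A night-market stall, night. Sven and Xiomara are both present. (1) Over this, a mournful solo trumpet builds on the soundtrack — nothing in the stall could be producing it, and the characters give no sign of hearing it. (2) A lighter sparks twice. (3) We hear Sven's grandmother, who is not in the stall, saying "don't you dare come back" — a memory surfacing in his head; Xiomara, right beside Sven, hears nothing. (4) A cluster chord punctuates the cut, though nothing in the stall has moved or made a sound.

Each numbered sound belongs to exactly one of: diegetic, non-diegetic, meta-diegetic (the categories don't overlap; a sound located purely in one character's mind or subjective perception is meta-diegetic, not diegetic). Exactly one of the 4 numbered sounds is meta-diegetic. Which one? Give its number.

3

(1) nothing in the stall produces it and the characters don't hear it — pure soundtrack → non-diegetic.
Sound (2): an in-world source (a lighter); characters could hear it, so diegetic.
Sound (3): it's Sven's recollection rendered as sound; the other character can't hear it, so meta-diegetic.
Sound (4): an editorial stinger — it belongs to the cut, not the story world, so non-diegetic.
Only (3) is meta-diegetic.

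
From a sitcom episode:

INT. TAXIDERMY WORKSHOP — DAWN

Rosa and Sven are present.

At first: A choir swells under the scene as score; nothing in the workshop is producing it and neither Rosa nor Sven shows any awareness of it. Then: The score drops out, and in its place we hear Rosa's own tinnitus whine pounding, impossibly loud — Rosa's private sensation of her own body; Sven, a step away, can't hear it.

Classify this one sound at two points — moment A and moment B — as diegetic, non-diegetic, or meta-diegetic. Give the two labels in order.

non-diegetic, meta-diegetic

Moment A: underscore with no in-world source, inaudible to the characters → non-diegetic.
Moment B: the body sound is Rosa's subjective perception alone — Sven can't hear it → meta-diegetic.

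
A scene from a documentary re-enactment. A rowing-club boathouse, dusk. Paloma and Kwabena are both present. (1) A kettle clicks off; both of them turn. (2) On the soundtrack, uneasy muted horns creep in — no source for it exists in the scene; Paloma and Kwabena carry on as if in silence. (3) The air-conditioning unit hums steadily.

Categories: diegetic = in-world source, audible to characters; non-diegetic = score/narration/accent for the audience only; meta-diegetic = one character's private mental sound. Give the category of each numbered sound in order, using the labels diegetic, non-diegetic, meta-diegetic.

Sound (1): the sound comes from a kettle physically present in the location, so diegetic.
(2) is non-diegetic: nothing in the boathouse produces it and the characters don't hear it — pure soundtrack.
Sound (3): ambient/room sound belonging to the story's physical space, so diegetic.

diegetic, non-diegetic, diegetic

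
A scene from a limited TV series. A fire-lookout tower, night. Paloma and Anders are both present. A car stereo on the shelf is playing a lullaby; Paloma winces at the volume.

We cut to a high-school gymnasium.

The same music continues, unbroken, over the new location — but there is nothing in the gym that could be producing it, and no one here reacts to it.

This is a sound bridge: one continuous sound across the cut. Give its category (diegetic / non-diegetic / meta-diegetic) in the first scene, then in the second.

Scene one: a car stereo is an on-screen source and Paloma reacts to it → diegetic.
Scene two: there is no source in the gym and no one hears it — it's now underscore → non-diegetic.

diegetic, non-diegetic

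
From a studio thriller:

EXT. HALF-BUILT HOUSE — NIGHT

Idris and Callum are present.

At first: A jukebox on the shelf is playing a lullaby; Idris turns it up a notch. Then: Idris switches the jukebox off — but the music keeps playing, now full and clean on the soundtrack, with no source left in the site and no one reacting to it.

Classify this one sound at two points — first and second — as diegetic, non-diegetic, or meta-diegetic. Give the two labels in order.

First: a jukebox is a real in-scene source and Idris reacts to it → diegetic.
Second: there is no longer any in-world source and no one can hear it — it has become underscore → non-diegetic.

diegetic, non-diegetic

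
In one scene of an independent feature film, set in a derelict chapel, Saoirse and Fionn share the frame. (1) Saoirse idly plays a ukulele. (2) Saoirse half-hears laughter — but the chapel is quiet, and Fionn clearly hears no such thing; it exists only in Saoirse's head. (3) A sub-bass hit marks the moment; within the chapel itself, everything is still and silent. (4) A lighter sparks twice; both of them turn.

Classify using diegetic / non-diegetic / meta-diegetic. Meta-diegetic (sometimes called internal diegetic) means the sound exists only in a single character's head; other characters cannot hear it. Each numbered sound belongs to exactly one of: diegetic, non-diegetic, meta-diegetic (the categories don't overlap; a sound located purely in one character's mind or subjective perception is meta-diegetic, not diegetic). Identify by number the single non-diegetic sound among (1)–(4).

(1) a character is playing a ukulele on screen → diegetic.
(2) subjective to Saoirse: the chapel is silent and Fionn hears nothing → meta-diegetic.
(3) is non-diegetic: an editorial stinger — it belongs to the cut, not the story world.
(4) is diegetic: the sound comes from a lighter physically present in the location.
Only (3) is non-diegetic.

3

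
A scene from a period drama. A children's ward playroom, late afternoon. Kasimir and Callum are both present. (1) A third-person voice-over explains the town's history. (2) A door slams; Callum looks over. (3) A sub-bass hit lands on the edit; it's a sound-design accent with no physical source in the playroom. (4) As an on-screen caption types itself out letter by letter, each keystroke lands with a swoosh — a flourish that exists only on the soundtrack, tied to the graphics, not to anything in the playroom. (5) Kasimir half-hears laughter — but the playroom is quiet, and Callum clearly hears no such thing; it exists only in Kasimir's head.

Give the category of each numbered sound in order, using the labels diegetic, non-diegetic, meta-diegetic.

non-diegetic, diegetic, non-diegetic, non-diegetic, meta-diegetic

Sound (1): external voice-over — not a character, not heard by anyone in the scene, so non-diegetic.
(2) an in-world source (a door); characters could hear it → diegetic.
(3) is non-diegetic: nothing in the scene produces it; it's an accent added for the audience.
(4) the caption isn't part of the story world, so neither is the sound tied to it → non-diegetic.
Sound (5): subjective to Kasimir: the playroom is silent and Callum hears nothing, so meta-diegetic.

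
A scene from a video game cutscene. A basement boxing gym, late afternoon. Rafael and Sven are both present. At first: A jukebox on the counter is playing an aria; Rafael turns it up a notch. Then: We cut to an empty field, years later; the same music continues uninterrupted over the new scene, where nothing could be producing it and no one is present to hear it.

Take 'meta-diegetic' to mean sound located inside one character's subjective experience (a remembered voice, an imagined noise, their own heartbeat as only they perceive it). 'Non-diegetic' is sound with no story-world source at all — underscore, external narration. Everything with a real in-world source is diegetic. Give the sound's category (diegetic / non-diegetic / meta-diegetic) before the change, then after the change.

diegetic, non-diegetic

Before the change: a jukebox is a real in-scene source and Rafael reacts to it → diegetic.
After the change: there is no longer any in-world source and no one can hear it — it has become underscore → non-diegetic.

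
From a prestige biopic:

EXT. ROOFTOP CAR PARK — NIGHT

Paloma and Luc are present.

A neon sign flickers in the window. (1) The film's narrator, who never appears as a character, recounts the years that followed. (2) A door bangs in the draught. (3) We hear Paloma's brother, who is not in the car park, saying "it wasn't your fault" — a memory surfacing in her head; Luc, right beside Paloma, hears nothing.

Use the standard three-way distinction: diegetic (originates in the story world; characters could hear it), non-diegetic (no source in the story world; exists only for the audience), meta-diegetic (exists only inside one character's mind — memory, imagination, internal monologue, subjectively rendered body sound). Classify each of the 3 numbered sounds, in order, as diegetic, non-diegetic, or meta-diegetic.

non-diegetic, diegetic, meta-diegetic

Sound (1): external voice-over — not a character, not heard by anyone in the scene, so non-diegetic.
(2) a door is a real object/event in the scene's world → diegetic.
(3) is meta-diegetic: a remembered line, private to Paloma — not present in the room, not audible to Luc.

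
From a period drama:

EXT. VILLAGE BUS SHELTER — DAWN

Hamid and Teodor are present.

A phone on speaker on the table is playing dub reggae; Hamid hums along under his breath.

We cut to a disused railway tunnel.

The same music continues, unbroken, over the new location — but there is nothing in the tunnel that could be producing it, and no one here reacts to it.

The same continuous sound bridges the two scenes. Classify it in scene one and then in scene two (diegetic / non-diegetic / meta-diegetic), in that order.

Scene one: a phone on speaker is an on-screen source and Hamid reacts to it → diegetic.
Scene two: there is no source in the tunnel and no one hears it — it's now underscore → non-diegetic.

diegetic, non-diegetic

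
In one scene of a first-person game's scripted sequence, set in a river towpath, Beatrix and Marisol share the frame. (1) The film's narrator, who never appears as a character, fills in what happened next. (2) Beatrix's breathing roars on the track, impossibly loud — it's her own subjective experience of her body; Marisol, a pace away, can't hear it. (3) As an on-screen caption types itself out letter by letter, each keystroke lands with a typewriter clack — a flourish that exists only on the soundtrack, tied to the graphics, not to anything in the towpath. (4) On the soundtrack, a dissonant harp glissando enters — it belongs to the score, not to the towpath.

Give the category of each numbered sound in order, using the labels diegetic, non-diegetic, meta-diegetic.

non-diegetic, meta-diegetic, non-diegetic, non-diegetic

(1) commentary laid over the scene from outside the fiction → non-diegetic.
(2) is meta-diegetic: point-of-audition from inside Beatrix's body; not a sound in the room.
(3) is non-diegetic: sound married to a title/caption — outside the diegesis by definition.
(4) is non-diegetic: score with no on-screen or off-screen source; it exists for the audience alone.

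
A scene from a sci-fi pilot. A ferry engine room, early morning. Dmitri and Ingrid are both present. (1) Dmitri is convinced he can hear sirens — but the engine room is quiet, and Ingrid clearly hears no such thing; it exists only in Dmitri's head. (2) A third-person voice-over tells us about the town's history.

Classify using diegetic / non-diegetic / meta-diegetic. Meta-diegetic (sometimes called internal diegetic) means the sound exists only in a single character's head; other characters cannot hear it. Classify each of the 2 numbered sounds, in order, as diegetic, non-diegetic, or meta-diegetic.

meta-diegetic, non-diegetic

(1) the sound is imagined by Dmitri; nothing in the story world is producing it and Ingrid can't hear it → meta-diegetic.
(2) commentary laid over the scene from outside the fiction → non-diegetic.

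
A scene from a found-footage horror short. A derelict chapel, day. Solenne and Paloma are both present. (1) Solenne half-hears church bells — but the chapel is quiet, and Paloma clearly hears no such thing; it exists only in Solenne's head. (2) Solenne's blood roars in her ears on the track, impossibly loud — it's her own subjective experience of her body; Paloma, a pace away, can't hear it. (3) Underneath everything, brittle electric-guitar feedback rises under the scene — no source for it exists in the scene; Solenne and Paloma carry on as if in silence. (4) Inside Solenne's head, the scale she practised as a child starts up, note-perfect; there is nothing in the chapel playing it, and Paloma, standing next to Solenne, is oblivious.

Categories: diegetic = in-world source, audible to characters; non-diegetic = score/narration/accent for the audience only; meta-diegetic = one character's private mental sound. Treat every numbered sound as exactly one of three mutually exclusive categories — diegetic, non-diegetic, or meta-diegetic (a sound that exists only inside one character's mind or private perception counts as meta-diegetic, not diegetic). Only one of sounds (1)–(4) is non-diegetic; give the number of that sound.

(1) Solenne alone 'hears' it — an imagined sound, not present in the space → meta-diegetic.
(2) it's Solenne's internal bodily sensation rendered as sound; only Solenne 'hears' it → meta-diegetic.
(3) score with no on-screen or off-screen source; it exists for the audience alone → non-diegetic.
(4) remembered music, private to Solenne — Paloma is oblivious because it isn't in the room → meta-diegetic.
Only (3) is non-diegetic.

3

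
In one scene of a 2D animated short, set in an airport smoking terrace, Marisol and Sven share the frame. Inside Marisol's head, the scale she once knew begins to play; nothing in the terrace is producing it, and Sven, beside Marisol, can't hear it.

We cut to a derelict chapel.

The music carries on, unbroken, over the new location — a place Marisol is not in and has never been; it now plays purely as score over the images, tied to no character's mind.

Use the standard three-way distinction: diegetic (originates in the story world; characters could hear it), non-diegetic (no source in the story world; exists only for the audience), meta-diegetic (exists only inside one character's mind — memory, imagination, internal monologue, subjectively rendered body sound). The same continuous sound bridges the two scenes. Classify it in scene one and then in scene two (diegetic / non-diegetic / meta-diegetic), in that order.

Scene one: the music exists only inside Marisol's mind; Sven can't hear it → meta-diegetic.
Scene two: it's detached from Marisol entirely and plays over unrelated images with no in-world source — conventional underscore → non-diegetic.

meta-diegetic, non-diegetic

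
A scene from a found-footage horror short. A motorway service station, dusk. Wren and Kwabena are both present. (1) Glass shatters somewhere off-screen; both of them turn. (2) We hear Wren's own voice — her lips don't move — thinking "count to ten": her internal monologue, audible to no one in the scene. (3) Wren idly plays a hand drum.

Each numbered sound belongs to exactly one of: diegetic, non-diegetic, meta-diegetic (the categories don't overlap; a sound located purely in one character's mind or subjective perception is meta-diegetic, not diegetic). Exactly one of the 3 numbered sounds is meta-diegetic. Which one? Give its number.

Sound (1): the sound comes from glass physically present in the location, so diegetic.
(2) is meta-diegetic: it's Wren's unspoken thought, heard only by the audience via her subjectivity.
(3) is diegetic: the instrument and the performer are both in the scene.
Only (2) is meta-diegetic.

2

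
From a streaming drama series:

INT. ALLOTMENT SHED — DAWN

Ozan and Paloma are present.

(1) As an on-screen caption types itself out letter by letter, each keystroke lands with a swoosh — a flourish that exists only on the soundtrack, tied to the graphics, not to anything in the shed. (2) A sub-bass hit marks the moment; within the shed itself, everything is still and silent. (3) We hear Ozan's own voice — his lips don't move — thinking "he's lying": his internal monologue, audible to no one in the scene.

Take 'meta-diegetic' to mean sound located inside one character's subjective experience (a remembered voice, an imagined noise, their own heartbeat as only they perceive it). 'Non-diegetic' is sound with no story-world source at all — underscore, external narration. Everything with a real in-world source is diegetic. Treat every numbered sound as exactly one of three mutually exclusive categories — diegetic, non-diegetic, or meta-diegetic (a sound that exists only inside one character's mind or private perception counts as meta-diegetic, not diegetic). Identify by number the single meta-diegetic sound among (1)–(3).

3

Sound (1): sound married to a title/caption — outside the diegesis by definition, so non-diegetic.
(2) is non-diegetic: an editorial stinger — it belongs to the cut, not the story world.
(3) is meta-diegetic: it's Ozan's unspoken thought, heard only by the audience via his subjectivity.
Only (3) is meta-diegetic.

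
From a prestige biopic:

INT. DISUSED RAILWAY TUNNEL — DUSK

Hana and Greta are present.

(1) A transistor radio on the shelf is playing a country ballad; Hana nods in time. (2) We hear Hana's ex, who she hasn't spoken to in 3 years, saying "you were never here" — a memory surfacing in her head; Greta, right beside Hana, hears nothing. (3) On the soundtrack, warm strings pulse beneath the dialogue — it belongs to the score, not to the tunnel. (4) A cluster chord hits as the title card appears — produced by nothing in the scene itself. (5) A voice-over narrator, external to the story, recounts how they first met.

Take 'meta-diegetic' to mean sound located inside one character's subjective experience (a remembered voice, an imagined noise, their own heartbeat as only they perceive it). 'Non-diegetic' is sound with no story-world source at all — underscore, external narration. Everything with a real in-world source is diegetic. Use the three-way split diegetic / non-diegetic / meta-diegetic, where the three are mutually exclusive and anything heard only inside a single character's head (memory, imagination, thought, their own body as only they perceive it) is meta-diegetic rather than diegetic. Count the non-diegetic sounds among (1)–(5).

3

(1) a transistor radio is a physical source in the scene and Hana reacts to it → diegetic.
(2) it's Hana's recollection rendered as sound; the other character can't hear it → meta-diegetic.
Sound (3): nothing in the tunnel produces it and the characters don't hear it — pure soundtrack, so non-diegetic.
(4) it's a sound-design accent with no in-world source; no one in the scene can hear it → non-diegetic.
Sound (5): external voice-over — not a character, not heard by anyone in the scene, so non-diegetic.
So 3 of the 5 are non-diegetic: (3), (4), (5).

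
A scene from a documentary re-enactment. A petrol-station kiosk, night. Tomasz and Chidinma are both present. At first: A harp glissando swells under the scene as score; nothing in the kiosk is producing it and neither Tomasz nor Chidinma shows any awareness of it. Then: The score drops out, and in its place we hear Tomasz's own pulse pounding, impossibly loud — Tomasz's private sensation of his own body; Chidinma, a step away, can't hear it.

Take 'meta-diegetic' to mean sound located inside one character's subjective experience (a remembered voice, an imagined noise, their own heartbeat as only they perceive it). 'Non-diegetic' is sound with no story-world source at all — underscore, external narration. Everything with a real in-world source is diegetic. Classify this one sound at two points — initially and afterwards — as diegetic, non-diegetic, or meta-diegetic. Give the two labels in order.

Initially: underscore with no in-world source, inaudible to the characters → non-diegetic.
Afterwards: the body sound is Tomasz's subjective perception alone — Chidinma can't hear it → meta-diegetic.

non-diegetic, meta-diegetic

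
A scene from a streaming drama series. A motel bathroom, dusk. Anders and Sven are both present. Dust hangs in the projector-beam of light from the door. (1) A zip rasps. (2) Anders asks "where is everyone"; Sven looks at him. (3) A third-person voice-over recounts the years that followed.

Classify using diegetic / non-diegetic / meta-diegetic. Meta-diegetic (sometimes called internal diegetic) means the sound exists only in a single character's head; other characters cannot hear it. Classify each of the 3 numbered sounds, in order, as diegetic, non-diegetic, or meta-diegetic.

(1) an in-world source (a zip); characters could hear it → diegetic.
Sound (2): spoken by a character present in the story world, so diegetic.
(3) the narrator exists outside the story world, addressing only the audience → non-diegetic.

diegetic, diegetic, non-diegetic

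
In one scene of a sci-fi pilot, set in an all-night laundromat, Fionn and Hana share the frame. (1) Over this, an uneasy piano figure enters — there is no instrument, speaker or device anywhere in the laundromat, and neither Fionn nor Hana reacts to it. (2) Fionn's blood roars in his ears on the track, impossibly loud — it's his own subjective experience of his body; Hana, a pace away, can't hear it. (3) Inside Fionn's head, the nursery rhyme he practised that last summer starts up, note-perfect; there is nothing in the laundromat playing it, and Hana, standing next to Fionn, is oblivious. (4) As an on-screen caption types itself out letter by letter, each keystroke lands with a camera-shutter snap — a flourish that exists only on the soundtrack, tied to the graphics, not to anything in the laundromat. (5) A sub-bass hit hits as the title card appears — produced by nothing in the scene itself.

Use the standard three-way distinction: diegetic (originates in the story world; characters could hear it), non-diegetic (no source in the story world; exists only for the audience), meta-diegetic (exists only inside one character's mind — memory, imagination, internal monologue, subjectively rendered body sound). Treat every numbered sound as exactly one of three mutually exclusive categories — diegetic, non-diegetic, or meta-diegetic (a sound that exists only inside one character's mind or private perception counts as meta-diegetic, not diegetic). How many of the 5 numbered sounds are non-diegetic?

3

(1) nothing in the laundromat produces it and the characters don't hear it — pure soundtrack → non-diegetic.
Sound (2): a subjective body sound — Fionn's private perception, inaudible to Hana, so meta-diegetic.
Sound (3): the music is a memory playing inside Fionn's mind alone; no real-world source, Hana can't hear it, so meta-diegetic.
(4) it accompanies on-screen graphics, not anything inside the story world → non-diegetic.
(5) it's a sound-design accent with no in-world source; no one in the scene can hear it → non-diegetic.
So 3 of the 5 are non-diegetic: (1), (4), (5).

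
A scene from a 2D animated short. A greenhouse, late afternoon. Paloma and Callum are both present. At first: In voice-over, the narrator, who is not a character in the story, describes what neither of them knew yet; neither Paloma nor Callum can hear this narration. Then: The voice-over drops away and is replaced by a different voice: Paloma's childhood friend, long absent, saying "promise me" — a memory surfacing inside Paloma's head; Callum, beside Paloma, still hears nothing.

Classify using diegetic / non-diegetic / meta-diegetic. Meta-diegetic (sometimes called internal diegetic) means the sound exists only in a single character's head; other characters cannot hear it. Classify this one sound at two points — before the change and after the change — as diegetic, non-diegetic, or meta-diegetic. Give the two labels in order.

Before the change: the external narrator addresses only the audience — outside the story world → non-diegetic.
After the change: the replacement voice is a memory inside Paloma's mind specifically → meta-diegetic.

non-diegetic, meta-diegetic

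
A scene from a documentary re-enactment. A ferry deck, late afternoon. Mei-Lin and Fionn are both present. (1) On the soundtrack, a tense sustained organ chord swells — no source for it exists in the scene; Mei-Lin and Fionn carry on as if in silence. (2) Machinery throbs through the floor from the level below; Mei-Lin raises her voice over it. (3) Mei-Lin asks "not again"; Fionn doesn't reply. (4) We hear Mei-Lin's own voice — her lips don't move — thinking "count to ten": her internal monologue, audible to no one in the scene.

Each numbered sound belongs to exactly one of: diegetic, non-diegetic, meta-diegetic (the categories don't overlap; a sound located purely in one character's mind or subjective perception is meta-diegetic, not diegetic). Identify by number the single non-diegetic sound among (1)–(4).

1

Sound (1): score with no on-screen or off-screen source; it exists for the audience alone, so non-diegetic.
(2) is diegetic: machinery is part of the location's real environment.
Sound (3): on-screen dialogue — Mei-Lin speaks and Fionn is there to hear, so diegetic.
Sound (4): Mei-Lin's thought-voice: a private mental sound no other character can hear, so meta-diegetic.
Only (1) is non-diegetic.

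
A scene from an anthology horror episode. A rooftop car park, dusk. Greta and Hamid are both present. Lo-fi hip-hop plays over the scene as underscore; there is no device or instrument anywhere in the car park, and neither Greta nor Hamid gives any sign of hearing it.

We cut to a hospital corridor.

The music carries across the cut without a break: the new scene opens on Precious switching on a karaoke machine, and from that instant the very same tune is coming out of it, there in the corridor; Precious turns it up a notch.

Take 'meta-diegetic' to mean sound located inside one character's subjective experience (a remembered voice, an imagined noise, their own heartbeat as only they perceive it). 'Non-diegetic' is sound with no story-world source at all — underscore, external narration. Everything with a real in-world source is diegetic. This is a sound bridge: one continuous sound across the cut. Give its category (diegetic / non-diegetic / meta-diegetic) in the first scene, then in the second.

Scene one: there's no in-world source anywhere and no character hears it — underscore for the audience only → non-diegetic.
Scene two: once Precious turns on a karaoke machine, the music has a real source in the story world and Precious reacts to it → diegetic.

non-diegetic, diegetic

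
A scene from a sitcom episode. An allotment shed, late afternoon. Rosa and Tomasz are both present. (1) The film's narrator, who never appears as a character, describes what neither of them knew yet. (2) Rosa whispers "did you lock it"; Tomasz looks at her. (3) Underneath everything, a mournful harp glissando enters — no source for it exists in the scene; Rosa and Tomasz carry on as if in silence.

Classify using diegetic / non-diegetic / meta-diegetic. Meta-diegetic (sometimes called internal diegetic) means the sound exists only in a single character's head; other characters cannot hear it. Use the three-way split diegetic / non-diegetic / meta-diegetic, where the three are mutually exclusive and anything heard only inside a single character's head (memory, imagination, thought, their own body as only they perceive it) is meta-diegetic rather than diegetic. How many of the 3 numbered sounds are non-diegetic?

(1) external voice-over — not a character, not heard by anyone in the scene → non-diegetic.
(2) Rosa is a character speaking aloud in the scene → diegetic.
(3) nothing in the shed produces it and the characters don't hear it — pure soundtrack → non-diegetic.
So 2 of the 3 are non-diegetic: (1), (3).

2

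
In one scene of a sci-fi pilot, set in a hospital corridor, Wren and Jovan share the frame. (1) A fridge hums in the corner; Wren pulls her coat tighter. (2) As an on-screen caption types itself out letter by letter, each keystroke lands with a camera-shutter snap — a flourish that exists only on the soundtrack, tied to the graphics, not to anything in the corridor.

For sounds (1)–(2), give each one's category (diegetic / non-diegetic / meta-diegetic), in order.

diegetic, non-diegetic

Sound (1): it's the actual ambient sound of the location, so diegetic.
(2) it accompanies on-screen graphics, not anything inside the story world → non-diegetic.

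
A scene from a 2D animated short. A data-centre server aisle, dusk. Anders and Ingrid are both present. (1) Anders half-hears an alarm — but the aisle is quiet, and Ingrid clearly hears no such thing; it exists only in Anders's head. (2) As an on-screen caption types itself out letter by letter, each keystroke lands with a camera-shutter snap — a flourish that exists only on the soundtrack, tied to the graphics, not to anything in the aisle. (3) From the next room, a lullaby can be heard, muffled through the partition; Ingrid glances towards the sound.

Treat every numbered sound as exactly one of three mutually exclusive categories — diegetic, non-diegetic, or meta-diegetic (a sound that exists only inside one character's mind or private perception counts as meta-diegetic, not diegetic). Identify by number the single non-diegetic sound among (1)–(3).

2

(1) subjective to Anders: the aisle is silent and Ingrid hears nothing → meta-diegetic.
(2) it accompanies on-screen graphics, not anything inside the story world → non-diegetic.
(3) is diegetic: the music has an off-screen but real-world source and a character hears it.
Only (2) is non-diegetic.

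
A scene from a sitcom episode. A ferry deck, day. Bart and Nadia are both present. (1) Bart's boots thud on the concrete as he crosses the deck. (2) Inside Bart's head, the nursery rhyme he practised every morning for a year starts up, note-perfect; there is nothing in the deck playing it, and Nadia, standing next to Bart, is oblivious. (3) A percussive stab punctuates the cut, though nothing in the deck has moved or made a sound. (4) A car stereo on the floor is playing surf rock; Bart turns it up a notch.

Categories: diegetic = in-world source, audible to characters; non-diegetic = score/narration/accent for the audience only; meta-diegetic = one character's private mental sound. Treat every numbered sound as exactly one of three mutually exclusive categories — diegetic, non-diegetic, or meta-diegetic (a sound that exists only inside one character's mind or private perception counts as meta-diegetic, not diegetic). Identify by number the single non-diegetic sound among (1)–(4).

(1) it's the physical sound of Bart moving in the space → diegetic.
(2) it lives in Bart's subjectivity, not in the deck → meta-diegetic.
Sound (3): nothing in the scene produces it; it's an accent added for the audience, so non-diegetic.
Sound (4): source music from a car stereo, which exists in the story world, so diegetic.
Only (3) is non-diegetic.

3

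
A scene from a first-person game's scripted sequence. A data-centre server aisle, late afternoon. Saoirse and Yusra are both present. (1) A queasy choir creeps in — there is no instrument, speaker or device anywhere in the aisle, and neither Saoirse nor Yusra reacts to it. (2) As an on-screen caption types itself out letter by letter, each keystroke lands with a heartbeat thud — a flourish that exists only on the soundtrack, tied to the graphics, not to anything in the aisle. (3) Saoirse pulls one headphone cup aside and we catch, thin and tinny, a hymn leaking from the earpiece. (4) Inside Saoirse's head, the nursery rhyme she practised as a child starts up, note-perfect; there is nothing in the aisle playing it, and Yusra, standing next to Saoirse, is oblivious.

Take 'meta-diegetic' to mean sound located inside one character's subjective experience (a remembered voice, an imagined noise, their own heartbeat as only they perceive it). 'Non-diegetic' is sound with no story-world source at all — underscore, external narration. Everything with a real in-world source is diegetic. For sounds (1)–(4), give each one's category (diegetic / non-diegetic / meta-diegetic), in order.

Sound (1): nothing in the aisle produces it and the characters don't hear it — pure soundtrack, so non-diegetic.
(2) is non-diegetic: the caption isn't part of the story world, so neither is the sound tied to it.
Sound (3): the headphones are an on-screen source, so diegetic.
(4) it lives in Saoirse's subjectivity, not in the aisle → meta-diegetic.

non-diegetic, non-diegetic, diegetic, meta-diegetic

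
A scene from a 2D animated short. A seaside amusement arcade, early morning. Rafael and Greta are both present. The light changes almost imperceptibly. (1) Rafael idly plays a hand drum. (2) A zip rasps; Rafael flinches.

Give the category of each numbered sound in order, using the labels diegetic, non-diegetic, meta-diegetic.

diegetic, diegetic

(1) is diegetic: the instrument and the performer are both in the scene.
(2) a zip is a real object/event in the scene's world → diegetic.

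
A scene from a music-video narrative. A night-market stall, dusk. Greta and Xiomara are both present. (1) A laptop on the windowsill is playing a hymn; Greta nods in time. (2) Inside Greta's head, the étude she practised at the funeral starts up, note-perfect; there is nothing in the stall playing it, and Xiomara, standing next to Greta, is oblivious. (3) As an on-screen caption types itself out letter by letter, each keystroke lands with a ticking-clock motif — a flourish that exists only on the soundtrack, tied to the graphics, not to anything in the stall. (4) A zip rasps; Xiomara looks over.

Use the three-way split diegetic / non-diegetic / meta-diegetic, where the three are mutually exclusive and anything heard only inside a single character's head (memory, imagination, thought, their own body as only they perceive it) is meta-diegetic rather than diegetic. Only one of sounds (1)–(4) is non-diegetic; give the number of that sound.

3

(1) a laptop is a physical source in the scene and Greta reacts to it → diegetic.
Sound (2): it lives in Greta's subjectivity, not in the stall, so meta-diegetic.
(3) is non-diegetic: sound married to a title/caption — outside the diegesis by definition.
(4) an in-world source (a zip); characters could hear it → diegetic.
Only (3) is non-diegetic.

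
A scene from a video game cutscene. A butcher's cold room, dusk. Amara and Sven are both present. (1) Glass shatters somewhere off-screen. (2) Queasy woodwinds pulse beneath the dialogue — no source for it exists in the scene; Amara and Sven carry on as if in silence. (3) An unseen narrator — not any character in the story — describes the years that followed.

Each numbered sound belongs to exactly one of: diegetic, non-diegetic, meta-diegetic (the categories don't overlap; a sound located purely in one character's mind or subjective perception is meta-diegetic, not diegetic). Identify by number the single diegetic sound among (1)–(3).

(1) glass is a real object/event in the scene's world → diegetic.
Sound (2): it has no source in the story world and no character can hear it — it's underscore, so non-diegetic.
(3) external voice-over — not a character, not heard by anyone in the scene → non-diegetic.
Only (1) is diegetic.

1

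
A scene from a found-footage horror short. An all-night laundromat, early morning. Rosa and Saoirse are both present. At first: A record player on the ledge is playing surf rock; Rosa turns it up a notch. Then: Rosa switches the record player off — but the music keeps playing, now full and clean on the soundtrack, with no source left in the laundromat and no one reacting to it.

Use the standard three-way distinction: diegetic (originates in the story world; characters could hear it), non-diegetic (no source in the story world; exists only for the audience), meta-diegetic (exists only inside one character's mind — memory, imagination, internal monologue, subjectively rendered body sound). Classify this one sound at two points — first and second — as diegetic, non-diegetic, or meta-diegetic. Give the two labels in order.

First: a record player is a real in-scene source and Rosa reacts to it → diegetic.
Second: there is no longer any in-world source and no one can hear it — it has become underscore → non-diegetic.

diegetic, non-diegetic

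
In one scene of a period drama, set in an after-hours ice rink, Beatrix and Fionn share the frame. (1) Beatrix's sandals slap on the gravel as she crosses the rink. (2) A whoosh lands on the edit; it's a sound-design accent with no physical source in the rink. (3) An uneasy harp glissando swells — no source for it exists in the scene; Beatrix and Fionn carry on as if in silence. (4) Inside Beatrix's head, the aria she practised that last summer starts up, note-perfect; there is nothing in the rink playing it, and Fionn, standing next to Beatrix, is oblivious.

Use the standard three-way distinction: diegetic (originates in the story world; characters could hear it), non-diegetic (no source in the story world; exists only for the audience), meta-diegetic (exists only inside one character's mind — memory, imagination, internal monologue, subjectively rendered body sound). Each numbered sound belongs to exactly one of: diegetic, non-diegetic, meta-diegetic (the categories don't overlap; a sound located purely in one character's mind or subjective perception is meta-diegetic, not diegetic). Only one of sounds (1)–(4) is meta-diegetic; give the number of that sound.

(1) a character's body making contact with the set — an in-world sound → diegetic.
Sound (2): nothing in the scene produces it; it's an accent added for the audience, so non-diegetic.
(3) is non-diegetic: it has no source in the story world and no character can hear it — it's underscore.
Sound (4): the music is a memory playing inside Beatrix's mind alone; no real-world source, Fionn can't hear it, so meta-diegetic.
Only (4) is meta-diegetic.

4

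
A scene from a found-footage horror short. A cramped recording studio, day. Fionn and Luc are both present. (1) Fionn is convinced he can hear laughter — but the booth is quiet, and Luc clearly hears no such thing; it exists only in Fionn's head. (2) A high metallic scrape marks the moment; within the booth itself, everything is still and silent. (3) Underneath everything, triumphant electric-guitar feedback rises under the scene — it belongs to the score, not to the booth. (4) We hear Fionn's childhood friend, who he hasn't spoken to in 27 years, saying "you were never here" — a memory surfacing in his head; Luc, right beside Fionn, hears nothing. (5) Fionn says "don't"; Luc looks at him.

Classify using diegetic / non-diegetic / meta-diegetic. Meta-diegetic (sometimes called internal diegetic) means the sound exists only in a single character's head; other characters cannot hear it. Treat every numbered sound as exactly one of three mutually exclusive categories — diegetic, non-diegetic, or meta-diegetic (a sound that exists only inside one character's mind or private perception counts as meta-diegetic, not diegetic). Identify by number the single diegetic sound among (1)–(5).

(1) Fionn alone 'hears' it — an imagined sound, not present in the space → meta-diegetic.
(2) is non-diegetic: an editorial stinger — it belongs to the cut, not the story world.
(3) is non-diegetic: it has no source in the story world and no character can hear it — it's underscore.
(4) is meta-diegetic: the voice is a memory playing only inside Fionn's mind; Luc can't hear it.
(5) is diegetic: spoken by a character present in the story world.
Only (5) is diegetic.

5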